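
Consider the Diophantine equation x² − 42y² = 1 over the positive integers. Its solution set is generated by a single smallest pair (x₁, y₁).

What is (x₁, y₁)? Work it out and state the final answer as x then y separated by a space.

d=42: √d = [6; 2,12] (ℓ=2, even), read p_1/q_1
i=0: a=6 ⇒ p=6, q=1
i=1: a=2 ⇒ p=13, q=2
→ (13, 2).  Check: 13²=169, 42·2²=168, difference 1.

13 2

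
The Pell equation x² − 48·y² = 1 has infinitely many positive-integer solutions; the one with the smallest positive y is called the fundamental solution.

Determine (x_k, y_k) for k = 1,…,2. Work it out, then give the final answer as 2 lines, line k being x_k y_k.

7 1
97 14

d=48: √d = [6; 1,12] (ℓ=2, even), read p_1/q_1
step 0: (6, 1)  from 6·(1,0) + (0,1)
step 1: (7, 1)  from 1·(6,1) + (1,0)
(x₁, y₁) = (7, 1);  7² − 48·1² = 1 ✓
k=2:  x_2 = 7·7+48·1·1 = 97,  y_2 = 7·1+1·7 = 14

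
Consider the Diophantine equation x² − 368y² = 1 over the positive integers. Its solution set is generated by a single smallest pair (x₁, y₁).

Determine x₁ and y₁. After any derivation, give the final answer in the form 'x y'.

√368 → a₀=19, period (5,2,5,38); ℓ=4 even so k=3
i=0: a=19 ⇒ p=19, q=1
i=1: a=5 ⇒ p=96, q=5
i=2: a=2 ⇒ p=211, q=11
i=3: a=5 ⇒ p=1151, q=60
fundamental: x₁=1151, y₁=60  (since 1324801 − 368·3600 = 1)

1151 60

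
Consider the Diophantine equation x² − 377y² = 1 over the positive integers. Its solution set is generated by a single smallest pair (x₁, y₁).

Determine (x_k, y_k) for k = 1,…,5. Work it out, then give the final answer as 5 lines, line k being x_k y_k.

233 12
108577 5592
50596649 2605860
23577929857 1214325168
10987264716713 565872922428

√377 = [19; 2,2,2,38, …], period ℓ=4 (even) → k=3
i=0: a=19 ⇒ p=19, q=1
…
i=2: a=2 ⇒ p=97, q=5
i=3: a=2 ⇒ p=233, q=12
→ (233, 12).  Check: 233²=54289, 377·12²=54288, difference 1.
(x_2, y_2) = (233·233 + 377·12·12, 233·12 + 12·233) = (108577, 5592)
(x_3, y_3) = (233·108577 + 377·12·5592, 233·5592 + 12·108577) = (50596649, 2605860)
(x_4, y_4) = (233·50596649 + 377·12·2605860, 233·2605860 + 12·50596649) = (23577929857, 1214325168)
(x_5, y_5) = (233·23577929857 + 377·12·1214325168, 233·1214325168 + 12·23577929857) = (10987264716713, 565872922428)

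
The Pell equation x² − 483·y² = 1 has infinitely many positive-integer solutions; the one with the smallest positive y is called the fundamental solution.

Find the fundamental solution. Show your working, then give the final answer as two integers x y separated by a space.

22 1

[21; 1,42] for √483; ℓ=2 ⇒ convergent index 1
i=0: a=21 ⇒ p=21, q=1
i=1: a=1 ⇒ p=22, q=1
fundamental: x₁=22, y₁=1  (since 484 − 483·1 = 1)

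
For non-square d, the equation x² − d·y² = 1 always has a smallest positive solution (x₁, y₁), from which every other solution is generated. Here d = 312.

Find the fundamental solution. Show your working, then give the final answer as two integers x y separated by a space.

53 3

√312 → a₀=17, period (1,1,1,34); ℓ=4 even so k=3
k=0  a_k=17  p_k/q_k = 17/1
k=1  a_k=1  p_k/q_k = 18/1
k=2  a_k=1  p_k/q_k = 35/2
k=3  a_k=1  p_k/q_k = 53/3
→ (53, 3).  Check: 53²=2809, 312·3²=2808, difference 1.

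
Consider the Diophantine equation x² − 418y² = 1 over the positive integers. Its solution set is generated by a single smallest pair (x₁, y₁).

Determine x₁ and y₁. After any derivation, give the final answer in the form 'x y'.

33857 1656

√418 → a₀=20, period (2,4,20,4,2,40); ℓ=6 even so k=5
a_0=20:  p_0=20·1+0=20,  q_0=20·0+1=1
…
a_2=4:  p_2=4·41+20=184,  q_2=4·2+1=9
a_3=20:  p_3=20·184+41=3721,  q_3=20·9+2=182
a_4=4:  p_4=4·3721+184=15068,  q_4=4·182+9=737
a_5=2:  p_5=2·15068+3721=33857,  q_5=2·737+182=1656
→ (33857, 1656).  Check: 33857²=1146296449, 418·1656²=1146296448, difference 1.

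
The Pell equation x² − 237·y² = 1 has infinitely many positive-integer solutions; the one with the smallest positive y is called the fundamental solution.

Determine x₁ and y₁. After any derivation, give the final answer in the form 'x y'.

228151 14820

√237 = [15; 2,1,1,7,10,7,1,1,2,30, …], period ℓ=10 (even) → k=9
a_0=15:  p_0=15·1+0=15,  q_0=15·0+1=1
…
a_2=1:  p_2=1·31+15=46,  q_2=1·2+1=3
a_3=1:  p_3=1·46+31=77,  q_3=1·3+2=5
…
a_8=1:  p_8=1·48001+42074=90075,  q_8=1·3118+2733=5851
a_9=2:  p_9=2·90075+48001=228151,  q_9=2·5851+3118=14820
→ (228151, 14820).  Check: 228151²=52052878801, 237·14820²=52052878800, difference 1.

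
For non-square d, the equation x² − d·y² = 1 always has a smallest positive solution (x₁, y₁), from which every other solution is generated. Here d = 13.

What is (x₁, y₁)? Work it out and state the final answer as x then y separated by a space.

√13 = [3; 1,1,1,1,6, …], period ℓ=5 (odd) → k=9
k=0  a_k=3  p_k/q_k = 3/1
k=1  a_k=1  p_k/q_k = 4/1
…
k=4  a_k=1  p_k/q_k = 18/5
…
k=6  a_k=1  p_k/q_k = 137/38
…
k=8  a_k=1  p_k/q_k = 393/109
k=9  a_k=1  p_k/q_k = 649/180
→ (649, 180).  Check: 649²=421201, 13·180²=421200, difference 1.

649 180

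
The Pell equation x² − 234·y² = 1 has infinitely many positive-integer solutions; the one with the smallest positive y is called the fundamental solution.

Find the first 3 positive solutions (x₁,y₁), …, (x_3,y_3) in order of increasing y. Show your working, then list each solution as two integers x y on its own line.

√234 → a₀=15, period (3,2,1,2,1,2,3,30); ℓ=8 even so k=7
k=0  a_k=15  p_k/q_k = 15/1
k=1  a_k=3  p_k/q_k = 46/3
…
k=3  a_k=1  p_k/q_k = 153/10
…
k=5  a_k=1  p_k/q_k = 566/37
k=6  a_k=2  p_k/q_k = 1545/101
k=7  a_k=3  p_k/q_k = 5201/340
→ (5201, 340).  Check: 5201²=27050401, 234·340²=27050400, difference 1.
k=2:  x_2 = 5201·5201+234·340·340 = 54100801,  y_2 = 5201·340+340·5201 = 3536680
k=3:  x_3 = 5201·54100801+234·340·3536680 = 562756526801,  y_3 = 5201·3536680+340·54100801 = 36788545020

5201 340
54100801 3536680
562756526801 36788545020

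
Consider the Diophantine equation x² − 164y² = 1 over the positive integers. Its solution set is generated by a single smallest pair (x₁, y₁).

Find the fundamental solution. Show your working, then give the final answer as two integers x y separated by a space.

2049 160

d=164: √d = [12; 1,4,6,4,1,24] (ℓ=6, even), read p_5/q_5
k=0  a_k=12  p_k/q_k = 12/1
k=1  a_k=1  p_k/q_k = 13/1
…
k=3  a_k=6  p_k/q_k = 397/31
k=4  a_k=4  p_k/q_k = 1652/129
k=5  a_k=1  p_k/q_k = 2049/160
→ (2049, 160).  Check: 2049²=4198401, 164·160²=4198400, difference 1.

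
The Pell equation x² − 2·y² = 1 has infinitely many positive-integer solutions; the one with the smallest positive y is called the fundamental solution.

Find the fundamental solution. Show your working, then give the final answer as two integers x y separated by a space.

3 2

[1; 2] for √2; ℓ=1 ⇒ convergent index 1
a_0=1:  p_0=1·1+0=1,  q_0=1·0+1=1
a_1=2:  p_1=2·1+1=3,  q_1=2·1+0=2
(x₁, y₁) = (3, 2);  3² − 2·2² = 1 ✓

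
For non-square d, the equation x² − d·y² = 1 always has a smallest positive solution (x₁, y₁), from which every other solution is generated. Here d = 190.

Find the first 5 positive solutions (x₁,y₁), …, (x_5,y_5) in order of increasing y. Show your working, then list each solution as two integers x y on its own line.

√190 → a₀=13, period (1,3,1,1,1,…,3,1,26); ℓ=14 even so k=13
step 0: (13, 1)  from 13·(1,0) + (0,1)
step 1: (14, 1)  from 1·(13,1) + (1,0)
…
step 3: (69, 5)  from 1·(55,4) + (14,1)
step 4: (124, 9)  from 1·(69,5) + (55,4)
…
step 6: (510, 37)  from 2·(193,14) + (124,9)
…
step 8: (2936, 213)  from 2·(1213,88) + (510,37)
…
step 10: (7085, 514)  from 1·(4149,301) + (2936,213)
…
step 12: (40787, 2959)  from 3·(11234,815) + (7085,514)
step 13: (52021, 3774)  from 1·(40787,2959) + (11234,815)
fundamental: x₁=52021, y₁=3774  (since 2706184441 − 190·14243076 = 1)
k=2:  x_2 = 52021·52021+190·3774·3774 = 5412368881,  y_2 = 52021·3774+3774·52021 = 392654508
k=3:  x_3 = 52021·5412368881+190·3774·392654508 = 563113683064981,  y_3 = 52021·392654508+3774·5412368881 = 40852560317562
k=4:  x_4 = 52021·563113683064981+190·3774·40852560317562 = 58587473808034384321,  y_4 = 52021·40852560317562+3774·563113683064981 = 4250382080167131096
k=5:  x_5 = 52021·58587473808034384321+190·3774·4250382080167131096 = 6095557949372399730460501,  y_5 = 52021·4250382080167131096+3774·58587473808034384321 = 442218252343896093172470

52021 3774
5412368881 392654508
563113683064981 40852560317562
58587473808034384321 4250382080167131096
6095557949372399730460501 442218252343896093172470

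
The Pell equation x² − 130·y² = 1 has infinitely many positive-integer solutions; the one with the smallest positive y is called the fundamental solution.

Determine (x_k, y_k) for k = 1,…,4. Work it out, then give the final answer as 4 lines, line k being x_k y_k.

6499 570
84474001 7408860
1097993058499 96300361710
14271713689896001 1251712094097720

√130 → a₀=11, period (2,2,22); ℓ=3 odd so k=5
step 0: (11, 1)  from 11·(1,0) + (0,1)
…
step 2: (57, 5)  from 2·(23,2) + (11,1)
…
step 4: (2611, 229)  from 2·(1277,112) + (57,5)
step 5: (6499, 570)  from 2·(2611,229) + (1277,112)
(x₁, y₁) = (6499, 570);  6499² − 130·570² = 1 ✓
(x_2, y_2) = (6499·6499 + 130·570·570, 6499·570 + 570·6499) = (84474001, 7408860)
(x_3, y_3) = (6499·84474001 + 130·570·7408860, 6499·7408860 + 570·84474001) = (1097993058499, 96300361710)
(x_4, y_4) = (6499·1097993058499 + 130·570·96300361710, 6499·96300361710 + 570·1097993058499) = (14271713689896001, 1251712094097720)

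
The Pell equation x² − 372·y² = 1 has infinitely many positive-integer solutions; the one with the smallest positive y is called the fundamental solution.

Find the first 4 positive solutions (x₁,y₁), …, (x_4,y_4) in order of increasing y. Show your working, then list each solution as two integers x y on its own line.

[19; 3,2,12,2,3,38] for √372; ℓ=6 ⇒ convergent index 5
step 0: (19, 1)  from 19·(1,0) + (0,1)
step 1: (58, 3)  from 3·(19,1) + (1,0)
…
step 3: (1678, 87)  from 12·(135,7) + (58,3)
step 4: (3491, 181)  from 2·(1678,87) + (135,7)
step 5: (12151, 630)  from 3·(3491,181) + (1678,87)
(x₁, y₁) = (12151, 630);  12151² − 372·630² = 1 ✓
n=2: (12151,630)∘(12151,630) = (12151·12151+372·630·630, 12151·630+630·12151) = (295293601,15310260)
n=3: (295293601,15310260)∘(12151,630) = (12151·295293601+372·630·15310260, 12151·15310260+630·295293601) = (7176225079351,372069937890)
n=4: (7176225079351,372069937890)∘(12151,630) = (12151·7176225079351+372·630·372069937890, 12151·372069937890+630·7176225079351) = (174396621583094401,9042043615292520)

12151 630
295293601 15310260
7176225079351 372069937890
174396621583094401 9042043615292520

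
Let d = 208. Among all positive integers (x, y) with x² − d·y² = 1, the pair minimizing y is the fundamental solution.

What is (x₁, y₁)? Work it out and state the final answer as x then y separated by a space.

649 45

d=208: √d = [14; 2,2,1,2,2,28] (ℓ=6, even), read p_5/q_5
k=0  a_k=14  p_k/q_k = 14/1
k=1  a_k=2  p_k/q_k = 29/2
k=2  a_k=2  p_k/q_k = 72/5
k=3  a_k=1  p_k/q_k = 101/7
k=4  a_k=2  p_k/q_k = 274/19
k=5  a_k=2  p_k/q_k = 649/45
→ (649, 45).  Check: 649²=421201, 208·45²=421200, difference 1.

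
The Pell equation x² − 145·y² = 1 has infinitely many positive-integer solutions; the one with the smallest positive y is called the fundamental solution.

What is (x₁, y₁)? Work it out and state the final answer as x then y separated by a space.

289 24

d=145: √d = [12; 24] (ℓ=1, odd), read p_1/q_1
i=0: a=12 ⇒ p=12, q=1
i=1: a=24 ⇒ p=289, q=24
→ (289, 24).  Check: 289²=83521, 145·24²=83520, difference 1.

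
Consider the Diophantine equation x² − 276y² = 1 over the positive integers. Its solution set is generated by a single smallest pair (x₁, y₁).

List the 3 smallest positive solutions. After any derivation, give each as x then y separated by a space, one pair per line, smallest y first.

7775 468
120901249 7277400
1880014414175 113163569532

√276 → a₀=16, period (1,1,1,1,2,2,2,1,1,1,1,32); ℓ=12 even so k=11
step 0: (16, 1)  from 16·(1,0) + (0,1)
…
step 2: (33, 2)  from 1·(17,1) + (16,1)
step 3: (50, 3)  from 1·(33,2) + (17,1)
step 4: (83, 5)  from 1·(50,3) + (33,2)
step 5: (216, 13)  from 2·(83,5) + (50,3)
step 6: (515, 31)  from 2·(216,13) + (83,5)
step 7: (1246, 75)  from 2·(515,31) + (216,13)
step 8: (1761, 106)  from 1·(1246,75) + (515,31)
step 9: (3007, 181)  from 1·(1761,106) + (1246,75)
step 10: (4768, 287)  from 1·(3007,181) + (1761,106)
step 11: (7775, 468)  from 1·(4768,287) + (3007,181)
(x₁, y₁) = (7775, 468);  7775² − 276·468² = 1 ✓
k=2:  x_2 = 7775·7775+276·468·468 = 120901249,  y_2 = 7775·468+468·7775 = 7277400
k=3:  x_3 = 7775·120901249+276·468·7277400 = 1880014414175,  y_3 = 7775·7277400+468·120901249 = 113163569532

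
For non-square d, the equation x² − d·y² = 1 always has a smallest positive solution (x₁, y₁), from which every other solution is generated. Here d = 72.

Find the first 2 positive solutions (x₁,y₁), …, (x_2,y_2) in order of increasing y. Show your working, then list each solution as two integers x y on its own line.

17 2
577 68

√72 → a₀=8, period (2,16); ℓ=2 even so k=1
i=0: a=8 ⇒ p=8, q=1
i=1: a=2 ⇒ p=17, q=2
→ (17, 2).  Check: 17²=289, 72·2²=288, difference 1.
n=2: (17,2)∘(17,2) = (17·17+72·2·2, 17·2+2·17) = (577,68)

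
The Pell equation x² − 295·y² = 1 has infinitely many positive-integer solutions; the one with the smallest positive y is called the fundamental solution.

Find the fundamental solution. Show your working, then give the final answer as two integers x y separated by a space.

√295 = [17; 5,1,2,3,2,6,2,3,2,1,5,34, …], period ℓ=12 (even) → k=11
i=0: a=17 ⇒ p=17, q=1
…
i=5: a=2 ⇒ p=2250, q=131
…
i=10: a=1 ⇒ p=355517, q=20699
i=11: a=5 ⇒ p=2024999, q=117900
→ (2024999, 117900).  Check: 2024999²=4100620950001, 295·117900²=4100620950000, difference 1.

2024999 117900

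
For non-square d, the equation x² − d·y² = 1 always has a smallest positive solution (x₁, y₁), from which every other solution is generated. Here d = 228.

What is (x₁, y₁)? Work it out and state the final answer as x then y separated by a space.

151 10

d=228: √d = [15; 10,30] (ℓ=2, even), read p_1/q_1
k=0  a_k=15  p_k/q_k = 15/1
k=1  a_k=10  p_k/q_k = 151/10
(x₁, y₁) = (151, 10);  151² − 228·10² = 1 ✓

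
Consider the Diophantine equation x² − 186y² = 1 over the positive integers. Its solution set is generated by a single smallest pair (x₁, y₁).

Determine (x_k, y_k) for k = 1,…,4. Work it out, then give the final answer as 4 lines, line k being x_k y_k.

[13; 1,1,1,3,4,3,1,1,1,26] for √186; ℓ=10 ⇒ convergent index 9
step 0: (13, 1)  from 13·(1,0) + (0,1)
step 1: (14, 1)  from 1·(13,1) + (1,0)
step 2: (27, 2)  from 1·(14,1) + (13,1)
…
step 5: (641, 47)  from 4·(150,11) + (41,3)
step 6: (2073, 152)  from 3·(641,47) + (150,11)
…
step 8: (4787, 351)  from 1·(2714,199) + (2073,152)
step 9: (7501, 550)  from 1·(4787,351) + (2714,199)
(x₁, y₁) = (7501, 550);  7501² − 186·550² = 1 ✓
(x_2, y_2) = (7501·7501 + 186·550·550, 7501·550 + 550·7501) = (112530001, 8251100)
(x_3, y_3) = (7501·112530001 + 186·550·8251100, 7501·8251100 + 550·112530001) = (1688175067501, 123783001650)
(x_4, y_4) = (7501·1688175067501 + 186·550·123783001650, 7501·123783001650 + 550·1688175067501) = (25326002250120001, 1856992582502200)

7501 550
112530001 8251100
1688175067501 123783001650
25326002250120001 1856992582502200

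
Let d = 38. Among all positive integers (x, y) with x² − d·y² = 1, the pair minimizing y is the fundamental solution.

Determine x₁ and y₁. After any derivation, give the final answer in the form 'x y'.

37 6

√38 → a₀=6, period (6,12); ℓ=2 even so k=1
a_0=6:  p_0=6·1+0=6,  q_0=6·0+1=1
a_1=6:  p_1=6·6+1=37,  q_1=6·1+0=6
fundamental: x₁=37, y₁=6  (since 1369 − 38·36 = 1)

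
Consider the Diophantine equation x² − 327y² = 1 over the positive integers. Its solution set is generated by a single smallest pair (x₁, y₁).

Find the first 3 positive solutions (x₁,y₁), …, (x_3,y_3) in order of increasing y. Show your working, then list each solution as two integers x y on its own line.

d=327: √d = [18; 12,36] (ℓ=2, even), read p_1/q_1
k=0  a_k=18  p_k/q_k = 18/1
k=1  a_k=12  p_k/q_k = 217/12
(x₁, y₁) = (217, 12);  217² − 327·12² = 1 ✓
(x_2, y_2) = (217·217 + 327·12·12, 217·12 + 12·217) = (94177, 5208)
(x_3, y_3) = (217·94177 + 327·12·5208, 217·5208 + 12·94177) = (40872601, 2260260)

217 12
94177 5208
40872601 2260260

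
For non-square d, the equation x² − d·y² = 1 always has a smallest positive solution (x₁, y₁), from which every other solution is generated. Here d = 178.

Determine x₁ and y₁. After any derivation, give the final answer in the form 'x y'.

d=178: √d = [13; 2,1,12,1,2,26] (ℓ=6, even), read p_5/q_5
step 0: (13, 1)  from 13·(1,0) + (0,1)
…
step 3: (507, 38)  from 12·(40,3) + (27,2)
step 4: (547, 41)  from 1·(507,38) + (40,3)
step 5: (1601, 120)  from 2·(547,41) + (507,38)
→ (1601, 120).  Check: 1601²=2563201, 178·120²=2563200, difference 1.

1601 120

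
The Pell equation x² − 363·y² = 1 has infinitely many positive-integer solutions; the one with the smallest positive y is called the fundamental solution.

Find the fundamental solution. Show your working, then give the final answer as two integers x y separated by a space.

d=363: √d = [19; 19,38] (ℓ=2, even), read p_1/q_1
k=0  a_k=19  p_k/q_k = 19/1
k=1  a_k=19  p_k/q_k = 362/19
fundamental: x₁=362, y₁=19  (since 131044 − 363·361 = 1)

362 19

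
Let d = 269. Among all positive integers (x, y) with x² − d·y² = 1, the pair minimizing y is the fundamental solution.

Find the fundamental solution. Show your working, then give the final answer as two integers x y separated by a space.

√269 = [16; 2,2,32, …], period ℓ=3 (odd) → k=5
i=0: a=16 ⇒ p=16, q=1
i=1: a=2 ⇒ p=33, q=2
i=2: a=2 ⇒ p=82, q=5
i=3: a=32 ⇒ p=2657, q=162
i=4: a=2 ⇒ p=5396, q=329
i=5: a=2 ⇒ p=13449, q=820
fundamental: x₁=13449, y₁=820  (since 180875601 − 269·672400 = 1)

13449 820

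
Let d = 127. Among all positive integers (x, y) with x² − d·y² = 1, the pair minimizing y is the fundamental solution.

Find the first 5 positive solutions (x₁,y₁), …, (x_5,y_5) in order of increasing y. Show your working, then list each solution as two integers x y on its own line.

4730624 419775
44757606858751 3971595379200
423462818377139450624 37576248838264821825
4006486743445029115330560001 355518209168531397366758400
37906364688445371364544653008890624 3363645945459311770024609913661375

[11; 3,1,2,2,7,11,7,2,2,1,3,22] for √127; ℓ=12 ⇒ convergent index 11
a_0=11:  p_0=11·1+0=11,  q_0=11·0+1=1
…
a_4=2:  p_4=2·124+45=293,  q_4=2·11+4=26
a_5=7:  p_5=7·293+124=2175,  q_5=7·26+11=193
a_6=11:  p_6=11·2175+293=24218,  q_6=11·193+26=2149
a_7=7:  p_7=7·24218+2175=171701,  q_7=7·2149+193=15236
…
a_9=2:  p_9=2·367620+171701=906941,  q_9=2·32621+15236=80478
a_10=1:  p_10=1·906941+367620=1274561,  q_10=1·80478+32621=113099
a_11=3:  p_11=3·1274561+906941=4730624,  q_11=3·113099+80478=419775
(x₁, y₁) = (4730624, 419775);  4730624² − 127·419775² = 1 ✓
(4730624+419775√127)^2 = 44757606858751 + 3971595379200√127
(4730624+419775√127)^3 = 423462818377139450624 + 37576248838264821825√127
(4730624+419775√127)^4 = 4006486743445029115330560001 + 355518209168531397366758400√127
(4730624+419775√127)^5 = 37906364688445371364544653008890624 + 3363645945459311770024609913661375√127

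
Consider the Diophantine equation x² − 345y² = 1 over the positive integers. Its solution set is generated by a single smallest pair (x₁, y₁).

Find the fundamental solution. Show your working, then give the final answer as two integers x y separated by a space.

[18; 1,1,2,1,6,1,2,1,1,36] for √345; ℓ=10 ⇒ convergent index 9
i=0: a=18 ⇒ p=18, q=1
…
i=5: a=6 ⇒ p=873, q=47
…
i=8: a=1 ⇒ p=3882, q=209
i=9: a=1 ⇒ p=6761, q=364
(x₁, y₁) = (6761, 364);  6761² − 345·364² = 1 ✓

6761 364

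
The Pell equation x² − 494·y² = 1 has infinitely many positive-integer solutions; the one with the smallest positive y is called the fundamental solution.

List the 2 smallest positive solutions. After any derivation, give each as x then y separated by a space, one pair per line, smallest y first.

d=494: √d = [22; 4,2,2,1,2,1,2,2,4,44] (ℓ=10, even), read p_9/q_9
k=0  a_k=22  p_k/q_k = 22/1
…
k=5  a_k=2  p_k/q_k = 1867/84
…
k=8  a_k=2  p_k/q_k = 16514/743
k=9  a_k=4  p_k/q_k = 73035/3286
(x₁, y₁) = (73035, 3286);  73035² − 494·3286² = 1 ✓
n=2: (73035,3286)∘(73035,3286) = (73035·73035+494·3286·3286, 73035·3286+3286·73035) = (10668222449,479986020)

73035 3286
10668222449 479986020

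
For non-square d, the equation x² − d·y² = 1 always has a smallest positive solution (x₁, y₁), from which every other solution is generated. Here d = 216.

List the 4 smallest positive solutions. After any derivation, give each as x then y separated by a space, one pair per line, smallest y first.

[14; 1,2,3,2,1,28] for √216; ℓ=6 ⇒ convergent index 5
i=0: a=14 ⇒ p=14, q=1
…
i=4: a=2 ⇒ p=338, q=23
i=5: a=1 ⇒ p=485, q=33
fundamental: x₁=485, y₁=33  (since 235225 − 216·1089 = 1)
k=2:  x_2 = 485·485+216·33·33 = 470449,  y_2 = 485·33+33·485 = 32010
k=3:  x_3 = 485·470449+216·33·32010 = 456335045,  y_3 = 485·32010+33·470449 = 31049667
k=4:  x_4 = 485·456335045+216·33·31049667 = 442644523201,  y_4 = 485·31049667+33·456335045 = 30118144980

485 33
470449 32010
456335045 31049667
442644523201 30118144980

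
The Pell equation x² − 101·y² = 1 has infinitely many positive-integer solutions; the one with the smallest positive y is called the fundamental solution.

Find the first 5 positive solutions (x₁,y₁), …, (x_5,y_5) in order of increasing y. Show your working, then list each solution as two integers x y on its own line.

√101 = [10; 20, …], period ℓ=1 (odd) → k=1
a_0=10:  p_0=10·1+0=10,  q_0=10·0+1=1
a_1=20:  p_1=20·10+1=201,  q_1=20·1+0=20
→ (201, 20).  Check: 201²=40401, 101·20²=40400, difference 1.
(201+20√101)^2 = 80801 + 8040√101
(201+20√101)^3 = 32481801 + 3232060√101
(201+20√101)^4 = 13057603201 + 1299280080√101
(201+20√101)^5 = 5249124005001 + 522307360100√101

201 20
80801 8040
32481801 3232060
13057603201 1299280080
5249124005001 522307360100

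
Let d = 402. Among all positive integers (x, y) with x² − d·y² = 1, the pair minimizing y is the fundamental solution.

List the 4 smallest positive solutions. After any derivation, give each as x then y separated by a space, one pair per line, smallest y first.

√402 = [20; 20,40, …], period ℓ=2 (even) → k=1
step 0: (20, 1)  from 20·(1,0) + (0,1)
step 1: (401, 20)  from 20·(20,1) + (1,0)
(x₁, y₁) = (401, 20);  401² − 402·20² = 1 ✓
k=2:  x_2 = 401·401+402·20·20 = 321601,  y_2 = 401·20+20·401 = 16040
k=3:  x_3 = 401·321601+402·20·16040 = 257923601,  y_3 = 401·16040+20·321601 = 12864060
k=4:  x_4 = 401·257923601+402·20·12864060 = 206854406401,  y_4 = 401·12864060+20·257923601 = 10316960080

401 20
321601 16040
257923601 12864060
206854406401 10316960080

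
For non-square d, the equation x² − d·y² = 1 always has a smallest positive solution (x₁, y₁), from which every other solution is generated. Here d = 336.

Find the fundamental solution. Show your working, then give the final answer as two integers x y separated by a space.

55 3

d=336: √d = [18; 3,36] (ℓ=2, even), read p_1/q_1
step 0: (18, 1)  from 18·(1,0) + (0,1)
step 1: (55, 3)  from 3·(18,1) + (1,0)
(x₁, y₁) = (55, 3);  55² − 336·3² = 1 ✓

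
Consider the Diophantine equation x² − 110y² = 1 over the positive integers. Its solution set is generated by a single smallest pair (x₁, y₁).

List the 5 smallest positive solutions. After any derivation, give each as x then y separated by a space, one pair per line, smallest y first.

21 2
881 84
36981 3526
1552321 148008
65160501 6212810

√110 = [10; 2,20, …], period ℓ=2 (even) → k=1
k=0  a_k=10  p_k/q_k = 10/1
k=1  a_k=2  p_k/q_k = 21/2
→ (21, 2).  Check: 21²=441, 110·2²=440, difference 1.
(x_2, y_2) = (21·21 + 110·2·2, 21·2 + 2·21) = (881, 84)
(x_3, y_3) = (21·881 + 110·2·84, 21·84 + 2·881) = (36981, 3526)
(x_4, y_4) = (21·36981 + 110·2·3526, 21·3526 + 2·36981) = (1552321, 148008)
(x_5, y_5) = (21·1552321 + 110·2·148008, 21·148008 + 2·1552321) = (65160501, 6212810)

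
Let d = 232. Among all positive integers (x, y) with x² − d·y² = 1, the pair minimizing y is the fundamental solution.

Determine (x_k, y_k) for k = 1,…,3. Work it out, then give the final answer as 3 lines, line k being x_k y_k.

19603 1287
768555217 50458122
30131975818099 1978261129845

√232 = [15; 4,3,7,3,4,30, …], period ℓ=6 (even) → k=5
a_0=15:  p_0=15·1+0=15,  q_0=15·0+1=1
…
a_3=7:  p_3=7·198+61=1447,  q_3=7·13+4=95
a_4=3:  p_4=3·1447+198=4539,  q_4=3·95+13=298
a_5=4:  p_5=4·4539+1447=19603,  q_5=4·298+95=1287
fundamental: x₁=19603, y₁=1287  (since 384277609 − 232·1656369 = 1)
(19603+1287√232)^2 = 768555217 + 50458122√232
(19603+1287√232)^3 = 30131975818099 + 1978261129845√232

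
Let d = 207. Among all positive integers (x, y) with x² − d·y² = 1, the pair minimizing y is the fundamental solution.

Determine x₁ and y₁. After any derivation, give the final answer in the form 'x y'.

1151 80

d=207: √d = [14; 2,1,1,2,1,1,2,28] (ℓ=8, even), read p_7/q_7
a_0=14:  p_0=14·1+0=14,  q_0=14·0+1=1
…
a_6=1:  p_6=1·259+187=446,  q_6=1·18+13=31
a_7=2:  p_7=2·446+259=1151,  q_7=2·31+18=80
→ (1151, 80).  Check: 1151²=1324801, 207·80²=1324800, difference 1.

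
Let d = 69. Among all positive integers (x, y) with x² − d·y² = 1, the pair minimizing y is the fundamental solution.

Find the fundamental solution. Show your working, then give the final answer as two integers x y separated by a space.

√69 = [8; 3,3,1,4,1,3,3,16, …], period ℓ=8 (even) → k=7
i=0: a=8 ⇒ p=8, q=1
…
i=2: a=3 ⇒ p=83, q=10
…
i=5: a=1 ⇒ p=623, q=75
i=6: a=3 ⇒ p=2384, q=287
i=7: a=3 ⇒ p=7775, q=936
→ (7775, 936).  Check: 7775²=60450625, 69·936²=60450624, difference 1.

7775 936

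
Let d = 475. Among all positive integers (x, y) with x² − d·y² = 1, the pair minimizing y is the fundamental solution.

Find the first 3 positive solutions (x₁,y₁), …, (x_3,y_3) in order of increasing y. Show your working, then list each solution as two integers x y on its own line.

d=475: √d = [21; 1,3,1,6,2,6,1,3,1,42] (ℓ=10, even), read p_9/q_9
k=0  a_k=21  p_k/q_k = 21/1
k=1  a_k=1  p_k/q_k = 22/1
k=2  a_k=3  p_k/q_k = 87/4
k=3  a_k=1  p_k/q_k = 109/5
k=4  a_k=6  p_k/q_k = 741/34
…
k=6  a_k=6  p_k/q_k = 10287/472
k=7  a_k=1  p_k/q_k = 11878/545
k=8  a_k=3  p_k/q_k = 45921/2107
k=9  a_k=1  p_k/q_k = 57799/2652
→ (57799, 2652).  Check: 57799²=3340724401, 475·2652²=3340724400, difference 1.
(x_2, y_2) = (57799·57799 + 475·2652·2652, 57799·2652 + 2652·57799) = (6681448801, 306565896)
(x_3, y_3) = (57799·6681448801 + 475·2652·306565896, 57799·306565896 + 2652·6681448801) = (772362118440199, 35438404443156)

57799 2652
6681448801 306565896
772362118440199 35438404443156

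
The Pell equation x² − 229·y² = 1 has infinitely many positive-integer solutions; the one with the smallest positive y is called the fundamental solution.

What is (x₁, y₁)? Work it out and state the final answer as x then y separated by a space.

√229 → a₀=15, period (7,1,1,7,30); ℓ=5 odd so k=9
a_0=15:  p_0=15·1+0=15,  q_0=15·0+1=1
a_1=7:  p_1=7·15+1=106,  q_1=7·1+0=7
…
a_8=1:  p_8=1·413926+362399=776325,  q_8=1·27353+23948=51301
a_9=7:  p_9=7·776325+413926=5848201,  q_9=7·51301+27353=386460
→ (5848201, 386460).  Check: 5848201²=34201454936401, 229·386460²=34201454936400, difference 1.

5848201 386460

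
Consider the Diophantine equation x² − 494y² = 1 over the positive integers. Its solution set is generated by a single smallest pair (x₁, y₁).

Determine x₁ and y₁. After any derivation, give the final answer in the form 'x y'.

73035 3286

√494 → a₀=22, period (4,2,2,1,2,1,2,2,4,44); ℓ=10 even so k=9
step 0: (22, 1)  from 22·(1,0) + (0,1)
…
step 7: (6979, 314)  from 2·(2556,115) + (1867,84)
step 8: (16514, 743)  from 2·(6979,314) + (2556,115)
step 9: (73035, 3286)  from 4·(16514,743) + (6979,314)
fundamental: x₁=73035, y₁=3286  (since 5334111225 − 494·10797796 = 1)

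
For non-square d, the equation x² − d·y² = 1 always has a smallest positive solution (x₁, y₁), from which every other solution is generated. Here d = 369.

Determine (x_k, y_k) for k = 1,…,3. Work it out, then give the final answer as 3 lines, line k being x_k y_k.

8396801 437120
141012534067201 7340819306240
2368108374136006451201 123278797782910239360

√369 → a₀=19, period (4,1,3,2,7,4,7,2,3,1,4,38); ℓ=12 even so k=11
i=0: a=19 ⇒ p=19, q=1
i=1: a=4 ⇒ p=77, q=4
…
i=7: a=7 ⇒ p=184045, q=9581
i=8: a=2 ⇒ p=393504, q=20485
i=9: a=3 ⇒ p=1364557, q=71036
i=10: a=1 ⇒ p=1758061, q=91521
i=11: a=4 ⇒ p=8396801, q=437120
→ (8396801, 437120).  Check: 8396801²=70506267033601, 369·437120²=70506267033600, difference 1.
(8396801+437120√369)^2 = 141012534067201 + 7340819306240√369
(8396801+437120√369)^3 = 2368108374136006451201 + 123278797782910239360√369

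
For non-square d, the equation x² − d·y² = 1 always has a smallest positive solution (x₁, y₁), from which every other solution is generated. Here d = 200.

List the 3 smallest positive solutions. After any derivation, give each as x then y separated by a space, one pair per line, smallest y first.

99 7
19601 1386
3880899 274421

d=200: √d = [14; 7,28] (ℓ=2, even), read p_1/q_1
k=0  a_k=14  p_k/q_k = 14/1
k=1  a_k=7  p_k/q_k = 99/7
(x₁, y₁) = (99, 7);  99² − 200·7² = 1 ✓
n=2: (99,7)∘(99,7) = (99·99+200·7·7, 99·7+7·99) = (19601,1386)
n=3: (19601,1386)∘(99,7) = (99·19601+200·7·1386, 99·1386+7·19601) = (3880899,274421)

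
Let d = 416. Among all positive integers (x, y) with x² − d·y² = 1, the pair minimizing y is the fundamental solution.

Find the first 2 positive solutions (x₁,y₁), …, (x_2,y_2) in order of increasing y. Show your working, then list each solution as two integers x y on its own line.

5201 255
54100801 2652510

√416 → a₀=20, period (2,1,1,9,1,1,2,40); ℓ=8 even so k=7
k=0  a_k=20  p_k/q_k = 20/1
…
k=2  a_k=1  p_k/q_k = 61/3
k=3  a_k=1  p_k/q_k = 102/5
k=4  a_k=9  p_k/q_k = 979/48
…
k=6  a_k=1  p_k/q_k = 2060/101
k=7  a_k=2  p_k/q_k = 5201/255
→ (5201, 255).  Check: 5201²=27050401, 416·255²=27050400, difference 1.
k=2:  x_2 = 5201·5201+416·255·255 = 54100801,  y_2 = 5201·255+255·5201 = 2652510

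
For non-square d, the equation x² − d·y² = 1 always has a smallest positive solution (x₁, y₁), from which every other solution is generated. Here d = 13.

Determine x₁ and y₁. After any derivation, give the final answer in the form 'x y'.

[3; 1,1,1,1,6] for √13; ℓ=5 ⇒ convergent index 9
i=0: a=3 ⇒ p=3, q=1
…
i=6: a=1 ⇒ p=137, q=38
…
i=8: a=1 ⇒ p=393, q=109
i=9: a=1 ⇒ p=649, q=180
(x₁, y₁) = (649, 180);  649² − 13·180² = 1 ✓

649 180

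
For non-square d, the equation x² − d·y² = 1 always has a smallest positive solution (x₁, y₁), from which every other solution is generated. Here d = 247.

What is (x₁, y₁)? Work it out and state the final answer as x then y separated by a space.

√247 = [15; 1,2,1,1,9,1,9,1,1,2,1,30, …], period ℓ=12 (even) → k=11
step 0: (15, 1)  from 15·(1,0) + (0,1)
…
step 2: (47, 3)  from 2·(16,1) + (15,1)
step 3: (63, 4)  from 1·(47,3) + (16,1)
step 4: (110, 7)  from 1·(63,4) + (47,3)
step 5: (1053, 67)  from 9·(110,7) + (63,4)
step 6: (1163, 74)  from 1·(1053,67) + (110,7)
step 7: (11520, 733)  from 9·(1163,74) + (1053,67)
step 8: (12683, 807)  from 1·(11520,733) + (1163,74)
…
step 10: (61089, 3887)  from 2·(24203,1540) + (12683,807)
step 11: (85292, 5427)  from 1·(61089,3887) + (24203,1540)
(x₁, y₁) = (85292, 5427);  85292² − 247·5427² = 1 ✓

85292 5427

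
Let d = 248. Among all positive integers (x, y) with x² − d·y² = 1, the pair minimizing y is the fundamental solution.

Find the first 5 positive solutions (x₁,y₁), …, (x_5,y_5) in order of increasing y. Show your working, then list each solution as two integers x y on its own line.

63 4
7937 504
999999 63500
125991937 8000496
15873984063 1007998996

d=248: √d = [15; 1,2,1,30] (ℓ=4, even), read p_3/q_3
i=0: a=15 ⇒ p=15, q=1
…
i=2: a=2 ⇒ p=47, q=3
i=3: a=1 ⇒ p=63, q=4
fundamental: x₁=63, y₁=4  (since 3969 − 248·16 = 1)
(63+4√248)^2 = 7937 + 504√248
(63+4√248)^3 = 999999 + 63500√248
(63+4√248)^4 = 125991937 + 8000496√248
(63+4√248)^5 = 15873984063 + 1007998996√248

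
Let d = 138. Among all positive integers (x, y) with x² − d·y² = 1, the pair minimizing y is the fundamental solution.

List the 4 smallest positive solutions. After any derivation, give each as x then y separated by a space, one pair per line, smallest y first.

d=138: √d = [11; 1,2,1,22] (ℓ=4, even), read p_3/q_3
i=0: a=11 ⇒ p=11, q=1
i=1: a=1 ⇒ p=12, q=1
i=2: a=2 ⇒ p=35, q=3
i=3: a=1 ⇒ p=47, q=4
→ (47, 4).  Check: 47²=2209, 138·4²=2208, difference 1.
(x_2, y_2) = (47·47 + 138·4·4, 47·4 + 4·47) = (4417, 376)
(x_3, y_3) = (47·4417 + 138·4·376, 47·376 + 4·4417) = (415151, 35340)
(x_4, y_4) = (47·415151 + 138·4·35340, 47·35340 + 4·415151) = (39019777, 3321584)

47 4
4417 376
415151 35340
39019777 3321584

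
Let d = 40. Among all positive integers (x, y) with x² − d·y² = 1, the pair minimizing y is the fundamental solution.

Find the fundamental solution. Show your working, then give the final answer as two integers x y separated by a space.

19 3

√40 → a₀=6, period (3,12); ℓ=2 even so k=1
k=0  a_k=6  p_k/q_k = 6/1
k=1  a_k=3  p_k/q_k = 19/3
(x₁, y₁) = (19, 3);  19² − 40·3² = 1 ✓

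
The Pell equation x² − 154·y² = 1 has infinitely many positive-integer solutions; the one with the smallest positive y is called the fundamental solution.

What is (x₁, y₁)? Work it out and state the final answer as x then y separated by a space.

√154 = [12; 2,2,3,1,2,1,3,2,2,24, …], period ℓ=10 (even) → k=9
a_0=12:  p_0=12·1+0=12,  q_0=12·0+1=1
…
a_8=2:  p_8=2·3847+1030=8724,  q_8=2·310+83=703
a_9=2:  p_9=2·8724+3847=21295,  q_9=2·703+310=1716
→ (21295, 1716).  Check: 21295²=453477025, 154·1716²=453477024, difference 1.

21295 1716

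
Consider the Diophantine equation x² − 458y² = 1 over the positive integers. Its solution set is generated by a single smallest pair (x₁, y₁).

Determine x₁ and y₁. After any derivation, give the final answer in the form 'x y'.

22899 1070

√458 → a₀=21, period (2,2,42); ℓ=3 odd so k=5
i=0: a=21 ⇒ p=21, q=1
…
i=4: a=2 ⇒ p=9181, q=429
i=5: a=2 ⇒ p=22899, q=1070
→ (22899, 1070).  Check: 22899²=524364201, 458·1070²=524364200, difference 1.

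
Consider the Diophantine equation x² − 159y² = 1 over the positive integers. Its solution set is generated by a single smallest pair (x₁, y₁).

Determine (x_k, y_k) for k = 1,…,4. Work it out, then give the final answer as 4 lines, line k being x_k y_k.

√159 = [12; 1,1,1,1,3,1,1,1,1,24, …], period ℓ=10 (even) → k=9
i=0: a=12 ⇒ p=12, q=1
…
i=5: a=3 ⇒ p=227, q=18
…
i=8: a=1 ⇒ p=807, q=64
i=9: a=1 ⇒ p=1324, q=105
→ (1324, 105).  Check: 1324²=1752976, 159·105²=1752975, difference 1.
(1324+105√159)^2 = 3505951 + 278040√159
(1324+105√159)^3 = 9283756924 + 736249815√159
(1324+105√159)^4 = 24583384828801 + 1949589232080√159

1324 105
3505951 278040
9283756924 736249815
24583384828801 1949589232080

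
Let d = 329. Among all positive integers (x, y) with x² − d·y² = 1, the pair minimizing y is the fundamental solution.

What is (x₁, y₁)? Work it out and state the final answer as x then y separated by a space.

d=329: √d = [18; 7,4,2,1,1,4,1,1,2,4,7,36] (ℓ=12, even), read p_11/q_11
step 0: (18, 1)  from 18·(1,0) + (0,1)
step 1: (127, 7)  from 7·(18,1) + (1,0)
step 2: (526, 29)  from 4·(127,7) + (18,1)
step 3: (1179, 65)  from 2·(526,29) + (127,7)
step 4: (1705, 94)  from 1·(1179,65) + (526,29)
step 5: (2884, 159)  from 1·(1705,94) + (1179,65)
…
step 7: (16125, 889)  from 1·(13241,730) + (2884,159)
step 8: (29366, 1619)  from 1·(16125,889) + (13241,730)
step 9: (74857, 4127)  from 2·(29366,1619) + (16125,889)
step 10: (328794, 18127)  from 4·(74857,4127) + (29366,1619)
step 11: (2376415, 131016)  from 7·(328794,18127) + (74857,4127)
→ (2376415, 131016).  Check: 2376415²=5647348252225, 329·131016²=5647348252224, difference 1.

2376415 131016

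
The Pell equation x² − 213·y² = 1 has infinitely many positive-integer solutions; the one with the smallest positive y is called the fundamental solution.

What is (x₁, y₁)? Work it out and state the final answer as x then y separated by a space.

194399 13320

[14; 1,1,2,6,1,8,1,6,2,1,1,28] for √213; ℓ=12 ⇒ convergent index 11
k=0  a_k=14  p_k/q_k = 14/1
…
k=2  a_k=1  p_k/q_k = 29/2
…
k=4  a_k=6  p_k/q_k = 467/32
k=5  a_k=1  p_k/q_k = 540/37
…
k=7  a_k=1  p_k/q_k = 5327/365
…
k=10  a_k=1  p_k/q_k = 115574/7919
k=11  a_k=1  p_k/q_k = 194399/13320
→ (194399, 13320).  Check: 194399²=37790971201, 213·13320²=37790971200, difference 1.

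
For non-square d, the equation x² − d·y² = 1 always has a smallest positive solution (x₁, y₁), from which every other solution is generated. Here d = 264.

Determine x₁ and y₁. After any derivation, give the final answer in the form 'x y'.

65 4

d=264: √d = [16; 4,32] (ℓ=2, even), read p_1/q_1
a_0=16:  p_0=16·1+0=16,  q_0=16·0+1=1
a_1=4:  p_1=4·16+1=65,  q_1=4·1+0=4
→ (65, 4).  Check: 65²=4225, 264·4²=4224, difference 1.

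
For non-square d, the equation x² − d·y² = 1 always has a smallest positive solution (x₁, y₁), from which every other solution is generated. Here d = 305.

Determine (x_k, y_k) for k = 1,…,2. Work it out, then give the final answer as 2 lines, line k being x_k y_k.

489 28
478241 27384

d=305: √d = [17; 2,6,2,34] (ℓ=4, even), read p_3/q_3
k=0  a_k=17  p_k/q_k = 17/1
…
k=2  a_k=6  p_k/q_k = 227/13
k=3  a_k=2  p_k/q_k = 489/28
→ (489, 28).  Check: 489²=239121, 305·28²=239120, difference 1.
(x_2, y_2) = (489·489 + 305·28·28, 489·28 + 28·489) = (478241, 27384)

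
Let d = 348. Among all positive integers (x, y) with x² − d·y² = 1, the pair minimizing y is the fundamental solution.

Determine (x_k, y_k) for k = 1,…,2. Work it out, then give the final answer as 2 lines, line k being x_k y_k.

1567 84
4910977 263256

[18; 1,1,1,8,1,1,1,36] for √348; ℓ=8 ⇒ convergent index 7
i=0: a=18 ⇒ p=18, q=1
…
i=2: a=1 ⇒ p=37, q=2
i=3: a=1 ⇒ p=56, q=3
…
i=5: a=1 ⇒ p=541, q=29
i=6: a=1 ⇒ p=1026, q=55
i=7: a=1 ⇒ p=1567, q=84
fundamental: x₁=1567, y₁=84  (since 2455489 − 348·7056 = 1)
n=2: (1567,84)∘(1567,84) = (1567·1567+348·84·84, 1567·84+84·1567) = (4910977,263256)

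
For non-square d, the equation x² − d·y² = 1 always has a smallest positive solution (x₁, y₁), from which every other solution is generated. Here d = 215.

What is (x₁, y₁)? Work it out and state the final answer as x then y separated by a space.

[14; 1,1,1,28] for √215; ℓ=4 ⇒ convergent index 3
i=0: a=14 ⇒ p=14, q=1
i=1: a=1 ⇒ p=15, q=1
i=2: a=1 ⇒ p=29, q=2
i=3: a=1 ⇒ p=44, q=3
(x₁, y₁) = (44, 3);  44² − 215·3² = 1 ✓

44 3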